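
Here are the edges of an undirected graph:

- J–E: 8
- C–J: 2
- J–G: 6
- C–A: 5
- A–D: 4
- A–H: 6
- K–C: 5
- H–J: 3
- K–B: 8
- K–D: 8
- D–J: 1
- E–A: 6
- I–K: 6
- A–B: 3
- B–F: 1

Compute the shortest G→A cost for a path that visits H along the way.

15

Shortest G→H: G → J → H = 9
Shortest H→A: H → A = 6
Total via H: 9 + 6 = 15.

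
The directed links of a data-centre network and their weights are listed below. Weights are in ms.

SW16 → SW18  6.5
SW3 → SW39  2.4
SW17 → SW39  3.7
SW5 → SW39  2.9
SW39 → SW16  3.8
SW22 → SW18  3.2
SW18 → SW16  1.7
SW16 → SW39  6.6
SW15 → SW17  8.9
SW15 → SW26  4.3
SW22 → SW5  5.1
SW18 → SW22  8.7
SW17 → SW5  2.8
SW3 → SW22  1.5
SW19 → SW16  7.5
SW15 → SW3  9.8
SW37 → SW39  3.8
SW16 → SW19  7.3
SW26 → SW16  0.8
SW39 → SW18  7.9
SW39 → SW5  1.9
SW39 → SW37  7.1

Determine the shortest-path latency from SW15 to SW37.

18.8 ms

Shortest distances from SW15:
SW15: 0
SW26: 4.3  (via SW15)
SW16: 5.1  (via SW26)
SW17: 8.9  (via SW15)
SW3: 9.8  (via SW15)
SW22: 11.3  (via SW3)
SW18: 11.6  (via SW16)
SW5: 11.7  (via SW17)
SW39: 11.7  (via SW16)
SW19: 12.4  (via SW16)
SW37: 18.8  (via SW39)
Shortest route: SW15 → SW26 → SW16 → SW39 → SW37 = 18.8 ms.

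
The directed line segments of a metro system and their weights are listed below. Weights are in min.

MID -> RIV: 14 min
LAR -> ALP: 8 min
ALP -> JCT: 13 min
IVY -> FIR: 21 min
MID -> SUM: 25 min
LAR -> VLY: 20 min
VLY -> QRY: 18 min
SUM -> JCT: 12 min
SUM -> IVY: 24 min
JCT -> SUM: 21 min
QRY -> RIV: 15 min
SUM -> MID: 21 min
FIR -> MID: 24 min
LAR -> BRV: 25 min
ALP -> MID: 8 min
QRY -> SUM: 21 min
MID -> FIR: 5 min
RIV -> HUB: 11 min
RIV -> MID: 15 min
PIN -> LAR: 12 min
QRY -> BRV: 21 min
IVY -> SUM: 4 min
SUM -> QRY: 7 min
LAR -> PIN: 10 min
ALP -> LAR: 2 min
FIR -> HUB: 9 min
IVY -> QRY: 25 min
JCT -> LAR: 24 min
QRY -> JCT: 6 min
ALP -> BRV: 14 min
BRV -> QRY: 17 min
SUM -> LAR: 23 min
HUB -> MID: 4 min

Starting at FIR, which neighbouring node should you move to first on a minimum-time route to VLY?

Candidate routes:
FIR - MID - SUM - LAR - VLY: 24+25+23+20 = 92
FIR - HUB - MID - SUM - LAR - VLY: 9+4+25+23+20 = 81
FIR - HUB - MID - SUM - QRY - JCT - LAR - VLY: 9+4+25+7+6+24+20 = 95
FIR - HUB - MID - SUM - JCT - LAR - VLY: 9+4+25+12+24+20 = 94
Cheapest is FIR - HUB - MID - SUM - LAR - VLY at 81 min.
So from FIR the first move is to HUB.

HUB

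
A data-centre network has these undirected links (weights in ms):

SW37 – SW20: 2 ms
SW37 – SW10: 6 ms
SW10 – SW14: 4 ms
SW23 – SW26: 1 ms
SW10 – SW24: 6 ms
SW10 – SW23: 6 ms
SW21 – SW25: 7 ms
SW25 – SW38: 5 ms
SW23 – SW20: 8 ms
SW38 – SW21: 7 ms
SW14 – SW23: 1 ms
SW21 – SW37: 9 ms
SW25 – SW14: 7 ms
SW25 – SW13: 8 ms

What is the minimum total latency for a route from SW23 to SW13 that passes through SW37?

34 ms

Best SW23 to SW37: SW23 → SW20 → SW37 costing 10
Shortest SW37→SW13: SW37 → SW21 → SW25 → SW13 = 24
Total via SW37: 10 + 24 = 34 ms.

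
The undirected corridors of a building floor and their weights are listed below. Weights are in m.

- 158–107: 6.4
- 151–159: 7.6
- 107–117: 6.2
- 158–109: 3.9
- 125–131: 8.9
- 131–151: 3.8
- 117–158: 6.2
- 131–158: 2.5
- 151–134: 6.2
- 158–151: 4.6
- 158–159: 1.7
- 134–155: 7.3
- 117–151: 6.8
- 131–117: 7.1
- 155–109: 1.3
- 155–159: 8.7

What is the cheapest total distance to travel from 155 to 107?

11.6 m

Running Dijkstra from 155:
155: 0
109: 1.3  (via 155)
158: 5.2  (via 109)
159: 6.9  (via 158)
134: 7.3  (via 155)
131: 7.7  (via 158)
151: 9.8  (via 158)
117: 11.4  (via 158)
107: 11.6  (via 158)
Shortest route: 155 → 109 → 158 → 107 = 11.6 m.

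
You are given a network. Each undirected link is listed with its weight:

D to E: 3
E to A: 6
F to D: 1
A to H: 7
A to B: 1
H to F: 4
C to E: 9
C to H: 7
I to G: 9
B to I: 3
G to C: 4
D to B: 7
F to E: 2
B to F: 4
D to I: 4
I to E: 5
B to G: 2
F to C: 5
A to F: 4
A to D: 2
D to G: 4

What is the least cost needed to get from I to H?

9

Settle nodes by increasing distance from I:
I: 0
B: 3  (via I)
A: 4  (via B)
D: 4  (via I)
E: 5  (via I)
F: 5  (via D)
G: 5  (via B)
C: 9  (via G)
H: 9  (via F)
Shortest route: I–D–F–H = 9.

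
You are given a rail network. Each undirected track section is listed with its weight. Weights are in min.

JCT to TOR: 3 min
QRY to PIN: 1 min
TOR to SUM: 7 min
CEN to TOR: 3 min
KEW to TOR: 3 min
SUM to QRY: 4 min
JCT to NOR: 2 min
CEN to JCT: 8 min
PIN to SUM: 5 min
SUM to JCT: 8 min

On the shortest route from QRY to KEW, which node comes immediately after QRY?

SUM

Enumerating some paths:
QRY - PIN - SUM - TOR - KEW: 1+5+7+3 = 16
QRY - SUM - TOR - KEW: 4+7+3 = 14
QRY - SUM - JCT - TOR - KEW: 4+8+3+3 = 18
Cheapest is QRY - SUM - TOR - KEW at 14 min.
So from QRY the first move is to SUM.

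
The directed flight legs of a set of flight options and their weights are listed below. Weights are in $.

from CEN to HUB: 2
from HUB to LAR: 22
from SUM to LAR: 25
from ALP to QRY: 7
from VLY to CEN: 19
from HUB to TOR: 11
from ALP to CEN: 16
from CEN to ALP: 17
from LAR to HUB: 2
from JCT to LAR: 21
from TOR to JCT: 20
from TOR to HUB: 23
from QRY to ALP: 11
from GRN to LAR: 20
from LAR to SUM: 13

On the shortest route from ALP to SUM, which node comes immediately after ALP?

CEN

Compare a few routes:
ALP → CEN → HUB → TOR → JCT → LAR → SUM: 16+2+11+20+21+13 = 83
ALP → CEN → HUB → LAR → SUM: 16+2+22+13 = 53
The minimum is $53 via ALP → CEN → HUB → LAR → SUM.
So from ALP the first move is to CEN.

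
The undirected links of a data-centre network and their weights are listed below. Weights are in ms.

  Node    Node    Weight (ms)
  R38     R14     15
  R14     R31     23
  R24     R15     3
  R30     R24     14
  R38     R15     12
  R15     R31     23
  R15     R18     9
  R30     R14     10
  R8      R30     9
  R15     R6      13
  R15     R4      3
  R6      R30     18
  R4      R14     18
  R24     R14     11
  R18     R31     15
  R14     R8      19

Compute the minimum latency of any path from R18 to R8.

Shortest distances from R18:
R18: 0
R15: 9  (via R18)
R4: 12  (via R15)
R24: 12  (via R15)
R31: 15  (via R18)
R38: 21  (via R15)
R6: 22  (via R15)
R14: 23  (via R24)
R30: 26  (via R24)
R8: 35  (via R30)
Shortest route: R18–R15–R24–R30–R8 = 35 ms.

35 ms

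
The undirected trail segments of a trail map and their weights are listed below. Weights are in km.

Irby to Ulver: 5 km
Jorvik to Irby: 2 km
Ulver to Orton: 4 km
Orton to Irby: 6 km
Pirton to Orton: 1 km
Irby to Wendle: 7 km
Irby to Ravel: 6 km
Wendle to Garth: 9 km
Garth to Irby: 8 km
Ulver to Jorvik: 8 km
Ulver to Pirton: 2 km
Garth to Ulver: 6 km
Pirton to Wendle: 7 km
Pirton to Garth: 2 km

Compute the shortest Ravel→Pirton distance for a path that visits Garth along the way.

16 km

Best Ravel to Garth: Ravel–Irby–Garth costing 14
Best Garth to Pirton: Garth–Pirton costing 2
Total via Garth: 14 + 2 = 16 km.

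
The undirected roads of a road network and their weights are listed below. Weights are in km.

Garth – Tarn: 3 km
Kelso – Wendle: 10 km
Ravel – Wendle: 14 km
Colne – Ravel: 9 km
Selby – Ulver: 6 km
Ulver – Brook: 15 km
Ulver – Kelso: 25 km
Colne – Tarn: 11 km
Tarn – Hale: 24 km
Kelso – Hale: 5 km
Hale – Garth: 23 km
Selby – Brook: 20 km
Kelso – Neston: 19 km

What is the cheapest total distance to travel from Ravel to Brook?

64 km

Candidate routes:
Ravel–Wendle–Kelso–Ulver–Selby–Brook: 14+10+25+6+20 = 75
Ravel–Wendle–Kelso–Ulver–Brook: 14+10+25+15 = 64
The minimum is 64 km via Ravel–Wendle–Kelso–Ulver–Brook.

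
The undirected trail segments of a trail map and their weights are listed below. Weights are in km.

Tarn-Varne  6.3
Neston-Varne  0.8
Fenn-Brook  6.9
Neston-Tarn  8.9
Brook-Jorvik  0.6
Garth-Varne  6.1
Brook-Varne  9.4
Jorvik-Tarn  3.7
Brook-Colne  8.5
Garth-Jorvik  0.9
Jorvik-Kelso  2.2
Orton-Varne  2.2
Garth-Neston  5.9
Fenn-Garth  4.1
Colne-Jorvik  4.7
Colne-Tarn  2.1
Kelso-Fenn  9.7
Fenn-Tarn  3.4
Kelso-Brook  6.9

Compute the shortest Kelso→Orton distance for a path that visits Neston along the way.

Shortest Kelso→Neston: Kelso → Jorvik → Garth → Neston = 9
Shortest Neston→Orton: Neston → Varne → Orton = 3
Total via Neston: 9 + 3 = 12 km.

12 km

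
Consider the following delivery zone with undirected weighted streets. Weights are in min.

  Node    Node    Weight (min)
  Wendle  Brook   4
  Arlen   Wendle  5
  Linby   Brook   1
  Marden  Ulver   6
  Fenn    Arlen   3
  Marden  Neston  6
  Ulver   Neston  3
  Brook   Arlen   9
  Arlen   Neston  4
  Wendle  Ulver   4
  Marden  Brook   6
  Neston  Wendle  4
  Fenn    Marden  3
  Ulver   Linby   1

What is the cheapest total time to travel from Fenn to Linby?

Settle nodes by increasing distance from Fenn:
Fenn: 0
Marden: 3  (via Fenn)
Arlen: 3  (via Fenn)
Neston: 7  (via Arlen)
Wendle: 8  (via Arlen)
Ulver: 9  (via Marden)
Brook: 9  (via Marden)
Linby: 10  (via Ulver)
Shortest route: Fenn → Marden → Ulver → Linby = 10 min.

10 min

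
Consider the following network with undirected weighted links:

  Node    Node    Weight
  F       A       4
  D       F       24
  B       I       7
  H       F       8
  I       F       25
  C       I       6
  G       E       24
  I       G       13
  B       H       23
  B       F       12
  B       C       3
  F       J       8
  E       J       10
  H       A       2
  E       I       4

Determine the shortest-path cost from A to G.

36

Enumerating some paths:
A - F - I - G: 4+25+13 = 42
A - F - B - I - G: 4+12+7+13 = 36
A - F - J - E - I - G: 4+8+10+4+13 = 39
A - F - B - C - I - G: 4+12+3+6+13 = 38
The minimum is 36 via A - F - B - I - G.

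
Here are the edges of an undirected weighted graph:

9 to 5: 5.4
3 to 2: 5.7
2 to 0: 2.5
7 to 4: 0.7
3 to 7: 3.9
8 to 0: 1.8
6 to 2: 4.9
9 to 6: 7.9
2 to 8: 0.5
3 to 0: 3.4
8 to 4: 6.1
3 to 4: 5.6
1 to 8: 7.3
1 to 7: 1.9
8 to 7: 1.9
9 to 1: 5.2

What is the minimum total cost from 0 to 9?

Running Dijkstra from 0:
0: 0
8: 1.8  (via 0)
2: 2.3  (via 8)
3: 3.4  (via 0)
7: 3.7  (via 8)
4: 4.4  (via 7)
1: 5.6  (via 7)
6: 7.2  (via 2)
9: 10.8  (via 1)
Shortest route: 0–8–7–1–9 = 10.8.

10.8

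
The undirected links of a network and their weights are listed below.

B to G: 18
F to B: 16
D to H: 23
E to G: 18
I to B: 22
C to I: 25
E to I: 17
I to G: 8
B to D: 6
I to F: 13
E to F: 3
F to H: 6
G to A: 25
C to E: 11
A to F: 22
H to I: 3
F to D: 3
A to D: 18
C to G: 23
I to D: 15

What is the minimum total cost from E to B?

Running Dijkstra from E:
E: 0
F: 3  (via E)
D: 6  (via F)
H: 9  (via F)
C: 11  (via E)
B: 12  (via D)
Shortest route: E → F → D → B = 12.

12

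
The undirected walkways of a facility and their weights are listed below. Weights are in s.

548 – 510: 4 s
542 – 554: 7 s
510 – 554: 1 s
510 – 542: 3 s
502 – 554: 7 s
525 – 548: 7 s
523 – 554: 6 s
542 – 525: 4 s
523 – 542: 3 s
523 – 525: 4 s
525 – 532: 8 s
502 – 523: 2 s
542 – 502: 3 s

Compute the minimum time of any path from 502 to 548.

10 s

Running Dijkstra from 502:
502: 0
523: 2  (via 502)
542: 3  (via 502)
510: 6  (via 542)
525: 6  (via 523)
554: 7  (via 502)
548: 10  (via 510)
Shortest route: 502–542–510–548 = 10 s.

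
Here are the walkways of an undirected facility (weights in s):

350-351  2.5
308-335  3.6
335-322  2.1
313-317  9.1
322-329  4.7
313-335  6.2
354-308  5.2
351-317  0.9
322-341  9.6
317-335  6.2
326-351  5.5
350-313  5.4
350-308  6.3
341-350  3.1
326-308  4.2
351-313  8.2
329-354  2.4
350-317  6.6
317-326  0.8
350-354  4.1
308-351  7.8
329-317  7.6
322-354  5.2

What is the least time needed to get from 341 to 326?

7.3 s

Shortest distances from 341:
341: 0
350: 3.1  (via 341)
351: 5.6  (via 350)
317: 6.5  (via 351)
354: 7.2  (via 350)
326: 7.3  (via 317)
Shortest route: 341–350–351–317–326 = 7.3 s.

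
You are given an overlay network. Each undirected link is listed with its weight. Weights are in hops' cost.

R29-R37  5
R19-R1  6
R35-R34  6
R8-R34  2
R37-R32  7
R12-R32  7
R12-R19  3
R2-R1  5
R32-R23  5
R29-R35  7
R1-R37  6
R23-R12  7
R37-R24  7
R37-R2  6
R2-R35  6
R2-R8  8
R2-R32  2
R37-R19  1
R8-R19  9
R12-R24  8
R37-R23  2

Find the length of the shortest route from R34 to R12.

Running Dijkstra from R34:
R34: 0
R8: 2  (via R34)
R35: 6  (via R34)
R2: 10  (via R8)
R19: 11  (via R8)
R32: 12  (via R2)
R37: 12  (via R19)
R29: 13  (via R35)
R12: 14  (via R19)
Shortest route: R34 → R8 → R19 → R12 = 14 hops' cost.

14 hops' cost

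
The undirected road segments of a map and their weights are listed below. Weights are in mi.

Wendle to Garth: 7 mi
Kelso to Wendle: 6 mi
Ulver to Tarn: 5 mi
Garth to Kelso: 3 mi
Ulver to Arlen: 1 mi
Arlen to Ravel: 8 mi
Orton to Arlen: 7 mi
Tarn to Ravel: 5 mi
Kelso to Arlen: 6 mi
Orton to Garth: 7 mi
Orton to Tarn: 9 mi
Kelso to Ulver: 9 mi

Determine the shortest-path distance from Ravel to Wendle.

20 mi

Shortest distances from Ravel:
Ravel: 0
Tarn: 5  (via Ravel)
Arlen: 8  (via Ravel)
Ulver: 9  (via Arlen)
Kelso: 14  (via Arlen)
Orton: 14  (via Tarn)
Garth: 17  (via Kelso)
Wendle: 20  (via Kelso)
Shortest route: Ravel → Arlen → Kelso → Wendle = 20 mi.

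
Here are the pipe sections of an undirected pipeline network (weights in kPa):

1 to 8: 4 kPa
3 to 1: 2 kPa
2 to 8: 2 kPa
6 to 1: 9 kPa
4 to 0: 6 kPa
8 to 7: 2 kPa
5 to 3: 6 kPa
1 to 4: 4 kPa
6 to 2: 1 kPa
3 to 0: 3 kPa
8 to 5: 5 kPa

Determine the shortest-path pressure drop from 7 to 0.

11 kPa

Shortest distances from 7:
7: 0
8: 2  (via 7)
2: 4  (via 8)
6: 5  (via 2)
1: 6  (via 8)
5: 7  (via 8)
3: 8  (via 1)
4: 10  (via 1)
0: 11  (via 3)
Shortest route: 7 → 8 → 1 → 3 → 0 = 11 kPa.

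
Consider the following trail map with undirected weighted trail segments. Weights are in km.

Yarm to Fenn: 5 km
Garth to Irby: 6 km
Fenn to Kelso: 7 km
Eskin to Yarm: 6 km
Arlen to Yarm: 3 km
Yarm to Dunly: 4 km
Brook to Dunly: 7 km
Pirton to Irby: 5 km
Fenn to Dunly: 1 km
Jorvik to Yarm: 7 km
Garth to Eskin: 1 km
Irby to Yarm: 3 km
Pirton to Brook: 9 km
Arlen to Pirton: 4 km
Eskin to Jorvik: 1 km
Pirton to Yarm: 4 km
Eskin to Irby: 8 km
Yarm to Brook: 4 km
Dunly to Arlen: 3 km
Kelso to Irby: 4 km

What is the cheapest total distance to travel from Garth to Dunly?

11 km

Shortest distances from Garth:
Garth: 0
Eskin: 1  (via Garth)
Jorvik: 2  (via Eskin)
Irby: 6  (via Garth)
Yarm: 7  (via Eskin)
Arlen: 10  (via Yarm)
Kelso: 10  (via Irby)
Brook: 11  (via Yarm)
Dunly: 11  (via Yarm)
Shortest route: Garth–Eskin–Yarm–Dunly = 11 km.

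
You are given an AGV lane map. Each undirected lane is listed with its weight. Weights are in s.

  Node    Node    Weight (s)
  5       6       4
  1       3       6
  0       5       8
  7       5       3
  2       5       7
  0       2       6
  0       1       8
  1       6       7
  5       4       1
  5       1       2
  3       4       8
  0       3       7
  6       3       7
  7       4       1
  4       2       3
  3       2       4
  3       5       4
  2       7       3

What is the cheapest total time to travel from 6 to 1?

6 s

Candidate routes:
6–3–5–1: 7+4+2 = 13
6–3–1: 7+6 = 13
6–1: 7 = 7
6–5–1: 4+2 = 6
The minimum is 6 s via 6–5–1.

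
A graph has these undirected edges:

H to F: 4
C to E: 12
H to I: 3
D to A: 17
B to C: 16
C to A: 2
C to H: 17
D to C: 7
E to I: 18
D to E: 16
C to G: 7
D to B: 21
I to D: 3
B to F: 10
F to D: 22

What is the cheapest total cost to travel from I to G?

Settle nodes by increasing distance from I:
I: 0
D: 3  (via I)
H: 3  (via I)
F: 7  (via H)
C: 10  (via D)
A: 12  (via C)
B: 17  (via F)
G: 17  (via C)
Shortest route: I–D–C–G = 17.

17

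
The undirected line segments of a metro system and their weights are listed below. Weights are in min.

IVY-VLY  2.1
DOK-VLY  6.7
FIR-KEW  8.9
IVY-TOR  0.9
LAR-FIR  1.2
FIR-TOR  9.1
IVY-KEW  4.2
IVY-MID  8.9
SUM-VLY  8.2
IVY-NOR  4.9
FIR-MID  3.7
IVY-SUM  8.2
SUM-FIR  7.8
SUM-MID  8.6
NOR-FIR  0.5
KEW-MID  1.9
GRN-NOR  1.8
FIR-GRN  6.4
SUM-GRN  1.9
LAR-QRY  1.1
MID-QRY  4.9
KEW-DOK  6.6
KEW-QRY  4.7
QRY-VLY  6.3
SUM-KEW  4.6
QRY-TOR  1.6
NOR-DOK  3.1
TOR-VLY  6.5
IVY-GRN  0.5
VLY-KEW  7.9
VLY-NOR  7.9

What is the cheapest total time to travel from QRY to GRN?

3 min

Shortest distances from QRY:
QRY: 0
LAR: 1.1  (via QRY)
TOR: 1.6  (via QRY)
FIR: 2.3  (via LAR)
IVY: 2.5  (via TOR)
NOR: 2.8  (via FIR)
GRN: 3  (via IVY)
Shortest route: QRY–TOR–IVY–GRN = 3 min.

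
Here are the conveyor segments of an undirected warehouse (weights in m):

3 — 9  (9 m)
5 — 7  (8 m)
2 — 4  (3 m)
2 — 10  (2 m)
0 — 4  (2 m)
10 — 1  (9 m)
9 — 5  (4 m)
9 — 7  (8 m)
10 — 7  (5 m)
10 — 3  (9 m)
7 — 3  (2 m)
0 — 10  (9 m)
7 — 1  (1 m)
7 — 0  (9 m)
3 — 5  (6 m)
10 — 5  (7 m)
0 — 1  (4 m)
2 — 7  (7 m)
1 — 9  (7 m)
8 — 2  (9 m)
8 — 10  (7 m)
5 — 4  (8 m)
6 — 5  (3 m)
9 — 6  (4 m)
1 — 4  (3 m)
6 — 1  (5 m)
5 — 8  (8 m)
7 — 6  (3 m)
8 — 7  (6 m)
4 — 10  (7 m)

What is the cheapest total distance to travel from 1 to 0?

Shortest distances from 1:
1: 0
7: 1  (via 1)
3: 3  (via 7)
4: 3  (via 1)
0: 4  (via 1)
Shortest route: 1–0 = 4 m.

4 m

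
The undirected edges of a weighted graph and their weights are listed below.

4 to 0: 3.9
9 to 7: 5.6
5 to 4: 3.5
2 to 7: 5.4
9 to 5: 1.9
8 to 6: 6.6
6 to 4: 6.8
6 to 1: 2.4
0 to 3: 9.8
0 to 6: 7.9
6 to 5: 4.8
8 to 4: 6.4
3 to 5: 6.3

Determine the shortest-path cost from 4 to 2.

Settle nodes by increasing distance from 4:
4: 0
5: 3.5  (via 4)
0: 3.9  (via 4)
9: 5.4  (via 5)
8: 6.4  (via 4)
6: 6.8  (via 4)
1: 9.2  (via 6)
3: 9.8  (via 5)
7: 11  (via 9)
2: 16.4  (via 7)
Shortest route: 4–5–9–7–2 = 16.4.

16.4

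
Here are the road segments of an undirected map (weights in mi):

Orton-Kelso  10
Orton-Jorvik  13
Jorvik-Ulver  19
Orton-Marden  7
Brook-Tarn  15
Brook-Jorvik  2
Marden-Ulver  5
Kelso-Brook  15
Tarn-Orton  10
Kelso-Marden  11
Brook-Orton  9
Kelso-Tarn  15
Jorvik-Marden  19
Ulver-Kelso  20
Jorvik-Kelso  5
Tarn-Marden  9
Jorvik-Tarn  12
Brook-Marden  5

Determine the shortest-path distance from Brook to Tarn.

14 mi

Compare a few routes:
Brook–Tarn: 15 = 15
Brook–Jorvik–Tarn: 2+12 = 14
The minimum is 14 mi via Brook–Jorvik–Tarn.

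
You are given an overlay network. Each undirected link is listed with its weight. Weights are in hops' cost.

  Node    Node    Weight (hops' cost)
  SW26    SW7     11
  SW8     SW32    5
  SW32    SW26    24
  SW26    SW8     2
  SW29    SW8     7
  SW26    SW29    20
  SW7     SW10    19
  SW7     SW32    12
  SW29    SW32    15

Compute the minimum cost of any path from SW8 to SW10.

32 hops' cost

Shortest distances from SW8:
SW8: 0
SW26: 2  (via SW8)
SW32: 5  (via SW8)
SW29: 7  (via SW8)
SW7: 13  (via SW26)
SW10: 32  (via SW7)
Shortest route: SW8 → SW26 → SW7 → SW10 = 32 hops' cost.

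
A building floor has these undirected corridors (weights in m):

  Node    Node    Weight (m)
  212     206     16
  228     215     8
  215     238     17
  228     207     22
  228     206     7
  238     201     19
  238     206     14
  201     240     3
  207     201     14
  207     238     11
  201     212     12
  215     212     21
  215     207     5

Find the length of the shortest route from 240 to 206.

31 m

Candidate routes:
240–201–212–206: 3+12+16 = 31
240–201–238–206: 3+19+14 = 36
The minimum is 31 m via 240–201–212–206.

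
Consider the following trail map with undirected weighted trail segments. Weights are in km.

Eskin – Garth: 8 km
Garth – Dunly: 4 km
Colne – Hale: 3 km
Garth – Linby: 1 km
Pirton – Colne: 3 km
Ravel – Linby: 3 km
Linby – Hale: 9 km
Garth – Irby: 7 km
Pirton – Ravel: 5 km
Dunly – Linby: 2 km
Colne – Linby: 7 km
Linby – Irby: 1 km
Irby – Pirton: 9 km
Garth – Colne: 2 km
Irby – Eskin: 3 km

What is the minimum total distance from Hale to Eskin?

10 km

Enumerating some paths:
Hale–Linby–Irby–Eskin: 9+1+3 = 13
Hale–Colne–Garth–Eskin: 3+2+8 = 13
Hale–Colne–Garth–Linby–Irby–Eskin: 3+2+1+1+3 = 10
The minimum is 10 km via Hale–Colne–Garth–Linby–Irby–Eskin.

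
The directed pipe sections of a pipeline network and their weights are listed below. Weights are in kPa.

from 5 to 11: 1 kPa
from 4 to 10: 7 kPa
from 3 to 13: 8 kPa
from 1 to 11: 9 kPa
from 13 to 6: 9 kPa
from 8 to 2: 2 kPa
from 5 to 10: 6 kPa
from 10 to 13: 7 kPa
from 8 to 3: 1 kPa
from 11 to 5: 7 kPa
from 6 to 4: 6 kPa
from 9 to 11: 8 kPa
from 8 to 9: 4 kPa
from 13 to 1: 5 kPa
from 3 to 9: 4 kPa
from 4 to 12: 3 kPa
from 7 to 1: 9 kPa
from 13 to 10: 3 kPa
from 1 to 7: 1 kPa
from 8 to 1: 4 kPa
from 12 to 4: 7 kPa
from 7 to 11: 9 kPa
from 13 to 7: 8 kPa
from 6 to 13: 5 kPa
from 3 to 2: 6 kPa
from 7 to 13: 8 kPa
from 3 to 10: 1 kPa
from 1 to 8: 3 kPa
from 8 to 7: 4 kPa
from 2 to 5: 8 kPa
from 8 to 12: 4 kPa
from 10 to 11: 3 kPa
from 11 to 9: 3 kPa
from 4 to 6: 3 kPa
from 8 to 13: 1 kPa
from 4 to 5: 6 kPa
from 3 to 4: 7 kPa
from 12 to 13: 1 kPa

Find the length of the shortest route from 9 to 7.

Enumerating some paths:
9 → 11 → 5 → 10 → 13 → 1 → 7: 8+7+6+7+5+1 = 34
9 → 11 → 5 → 10 → 13 → 7: 8+7+6+7+8 = 36
Cheapest is 9 → 11 → 5 → 10 → 13 → 1 → 7 at 34 kPa.

34 kPa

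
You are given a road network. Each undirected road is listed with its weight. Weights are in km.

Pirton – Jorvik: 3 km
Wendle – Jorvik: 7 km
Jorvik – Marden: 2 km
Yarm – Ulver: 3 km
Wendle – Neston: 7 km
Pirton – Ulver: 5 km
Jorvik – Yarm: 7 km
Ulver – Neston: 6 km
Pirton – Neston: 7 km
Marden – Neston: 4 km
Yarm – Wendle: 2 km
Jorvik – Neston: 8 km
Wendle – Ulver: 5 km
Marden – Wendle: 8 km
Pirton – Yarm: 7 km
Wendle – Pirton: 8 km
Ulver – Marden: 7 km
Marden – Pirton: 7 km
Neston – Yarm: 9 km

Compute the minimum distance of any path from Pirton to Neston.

7 km

Compare a few routes:
Pirton–Neston: 7 = 7
Pirton–Jorvik–Marden–Neston: 3+2+4 = 9
Pirton–Marden–Neston: 7+4 = 11
Cheapest is Pirton–Neston at 7 km.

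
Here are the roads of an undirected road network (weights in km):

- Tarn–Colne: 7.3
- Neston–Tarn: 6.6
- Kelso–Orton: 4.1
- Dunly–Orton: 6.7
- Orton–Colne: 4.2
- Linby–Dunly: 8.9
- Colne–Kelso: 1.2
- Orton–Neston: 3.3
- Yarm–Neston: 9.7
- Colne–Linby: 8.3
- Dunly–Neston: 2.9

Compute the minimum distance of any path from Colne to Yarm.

17.2 km

Settle nodes by increasing distance from Colne:
Colne: 0
Kelso: 1.2  (via Colne)
Orton: 4.2  (via Colne)
Tarn: 7.3  (via Colne)
Neston: 7.5  (via Orton)
Linby: 8.3  (via Colne)
Dunly: 10.4  (via Neston)
Yarm: 17.2  (via Neston)
Shortest route: Colne → Orton → Neston → Yarm = 17.2 km.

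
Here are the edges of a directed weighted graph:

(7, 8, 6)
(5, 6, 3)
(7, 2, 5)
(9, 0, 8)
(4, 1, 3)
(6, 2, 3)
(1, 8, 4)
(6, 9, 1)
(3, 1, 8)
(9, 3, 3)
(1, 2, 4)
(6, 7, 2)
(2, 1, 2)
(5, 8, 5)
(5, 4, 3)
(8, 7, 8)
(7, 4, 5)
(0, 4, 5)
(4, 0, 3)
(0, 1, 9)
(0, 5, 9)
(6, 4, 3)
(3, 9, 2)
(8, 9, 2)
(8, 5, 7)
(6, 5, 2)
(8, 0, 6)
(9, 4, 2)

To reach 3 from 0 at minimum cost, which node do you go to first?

5

Enumerating some paths:
0 → 5 → 6 → 9 → 3: 9+3+1+3 = 16
0 → 1 → 8 → 9 → 3: 9+4+2+3 = 18
0 → 5 → 8 → 9 → 3: 9+5+2+3 = 19
0 → 4 → 1 → 8 → 9 → 3: 5+3+4+2+3 = 17
The minimum is 16 via 0 → 5 → 6 → 9 → 3.
So from 0 the first move is to 5.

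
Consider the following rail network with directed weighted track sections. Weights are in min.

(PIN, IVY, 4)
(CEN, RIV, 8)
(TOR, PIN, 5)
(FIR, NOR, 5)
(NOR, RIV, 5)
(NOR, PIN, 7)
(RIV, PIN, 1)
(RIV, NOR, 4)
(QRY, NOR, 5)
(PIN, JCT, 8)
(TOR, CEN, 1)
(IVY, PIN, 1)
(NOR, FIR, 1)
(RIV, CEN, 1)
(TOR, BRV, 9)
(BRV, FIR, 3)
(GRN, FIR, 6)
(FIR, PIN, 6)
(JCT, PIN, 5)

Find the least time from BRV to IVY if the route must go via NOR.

Shortest BRV→NOR: BRV → FIR → NOR = 8
Shortest NOR→IVY: NOR → RIV → PIN → IVY = 10
Total via NOR: 8 + 10 = 18 min.

18 min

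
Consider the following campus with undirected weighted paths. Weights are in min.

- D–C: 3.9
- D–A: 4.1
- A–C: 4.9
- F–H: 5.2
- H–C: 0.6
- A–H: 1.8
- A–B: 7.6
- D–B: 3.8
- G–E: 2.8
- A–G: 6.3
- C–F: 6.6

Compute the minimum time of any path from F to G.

Running Dijkstra from F:
F: 0
H: 5.2  (via F)
C: 5.8  (via H)
A: 7  (via H)
D: 9.7  (via C)
G: 13.3  (via A)
Shortest route: F → H → A → G = 13.3 min.

13.3 min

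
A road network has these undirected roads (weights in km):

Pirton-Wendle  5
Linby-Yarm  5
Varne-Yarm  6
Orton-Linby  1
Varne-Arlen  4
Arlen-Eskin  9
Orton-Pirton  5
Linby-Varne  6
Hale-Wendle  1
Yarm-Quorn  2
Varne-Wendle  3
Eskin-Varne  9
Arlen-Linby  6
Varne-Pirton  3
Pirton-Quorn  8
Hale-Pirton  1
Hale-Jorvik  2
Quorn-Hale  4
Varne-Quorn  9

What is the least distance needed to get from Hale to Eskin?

Running Dijkstra from Hale:
Hale: 0
Wendle: 1  (via Hale)
Pirton: 1  (via Hale)
Jorvik: 2  (via Hale)
Quorn: 4  (via Hale)
Varne: 4  (via Wendle)
Orton: 6  (via Pirton)
Yarm: 6  (via Quorn)
Linby: 7  (via Orton)
Arlen: 8  (via Varne)
Eskin: 13  (via Varne)
Shortest route: Hale–Wendle–Varne–Eskin = 13 km.

13 km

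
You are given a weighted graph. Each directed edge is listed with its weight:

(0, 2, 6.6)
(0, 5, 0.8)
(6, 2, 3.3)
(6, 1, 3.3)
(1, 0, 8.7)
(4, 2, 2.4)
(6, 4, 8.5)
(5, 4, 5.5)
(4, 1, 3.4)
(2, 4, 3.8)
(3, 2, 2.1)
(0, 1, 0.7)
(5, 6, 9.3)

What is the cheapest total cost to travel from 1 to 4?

Settle nodes by increasing distance from 1:
1: 0
0: 8.7  (via 1)
5: 9.5  (via 0)
4: 15  (via 5)
Shortest route: 1–0–5–4 = 15.

15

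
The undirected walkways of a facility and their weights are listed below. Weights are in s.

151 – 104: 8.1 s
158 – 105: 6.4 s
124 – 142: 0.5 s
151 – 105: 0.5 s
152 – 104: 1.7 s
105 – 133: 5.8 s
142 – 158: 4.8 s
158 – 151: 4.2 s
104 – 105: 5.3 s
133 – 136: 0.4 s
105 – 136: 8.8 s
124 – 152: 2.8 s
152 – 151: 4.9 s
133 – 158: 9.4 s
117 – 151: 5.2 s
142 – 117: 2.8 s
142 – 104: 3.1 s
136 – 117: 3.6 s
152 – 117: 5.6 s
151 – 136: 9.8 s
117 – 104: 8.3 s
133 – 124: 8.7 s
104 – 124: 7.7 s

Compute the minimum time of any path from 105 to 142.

Running Dijkstra from 105:
105: 0
151: 0.5  (via 105)
158: 4.7  (via 151)
104: 5.3  (via 105)
152: 5.4  (via 151)
117: 5.7  (via 151)
133: 5.8  (via 105)
136: 6.2  (via 133)
124: 8.2  (via 152)
142: 8.4  (via 104)
Shortest route: 105 → 104 → 142 = 8.4 s.

8.4 s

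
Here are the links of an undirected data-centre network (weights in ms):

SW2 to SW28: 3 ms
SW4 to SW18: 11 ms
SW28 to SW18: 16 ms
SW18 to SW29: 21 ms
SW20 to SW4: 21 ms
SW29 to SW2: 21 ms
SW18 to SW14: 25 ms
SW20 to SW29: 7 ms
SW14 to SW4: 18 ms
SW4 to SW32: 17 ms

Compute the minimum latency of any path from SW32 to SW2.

47 ms

Candidate routes:
SW32–SW4–SW20–SW29–SW2: 17+21+7+21 = 66
SW32–SW4–SW18–SW28–SW2: 17+11+16+3 = 47
The minimum is 47 ms via SW32–SW4–SW18–SW28–SW2.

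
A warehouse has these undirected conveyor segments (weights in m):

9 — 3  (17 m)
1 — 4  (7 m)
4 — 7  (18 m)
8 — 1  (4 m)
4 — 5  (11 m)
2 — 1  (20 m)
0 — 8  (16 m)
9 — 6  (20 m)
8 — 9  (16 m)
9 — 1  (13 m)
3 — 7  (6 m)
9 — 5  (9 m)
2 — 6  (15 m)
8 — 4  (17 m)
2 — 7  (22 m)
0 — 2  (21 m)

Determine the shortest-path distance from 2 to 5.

38 m

Shortest distances from 2:
2: 0
6: 15  (via 2)
1: 20  (via 2)
0: 21  (via 2)
7: 22  (via 2)
8: 24  (via 1)
4: 27  (via 1)
3: 28  (via 7)
9: 33  (via 1)
5: 38  (via 4)
Shortest route: 2–1–4–5 = 38 m.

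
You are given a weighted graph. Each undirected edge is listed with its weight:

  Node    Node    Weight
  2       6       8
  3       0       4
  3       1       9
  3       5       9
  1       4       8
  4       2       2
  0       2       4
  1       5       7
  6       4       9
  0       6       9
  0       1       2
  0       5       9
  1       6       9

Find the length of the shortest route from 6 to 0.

9

Running Dijkstra from 6:
6: 0
2: 8  (via 6)
0: 9  (via 6)
Shortest route: 6–0 = 9.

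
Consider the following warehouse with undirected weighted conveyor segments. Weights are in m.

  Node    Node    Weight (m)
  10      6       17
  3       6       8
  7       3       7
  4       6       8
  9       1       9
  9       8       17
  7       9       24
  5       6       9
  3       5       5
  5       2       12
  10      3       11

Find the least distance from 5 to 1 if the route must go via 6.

Best 5 to 6: 5 → 6 costing 9
Best 6 to 1: 6 → 3 → 7 → 9 → 1 costing 48
Total via 6: 9 + 48 = 57 m.

57 m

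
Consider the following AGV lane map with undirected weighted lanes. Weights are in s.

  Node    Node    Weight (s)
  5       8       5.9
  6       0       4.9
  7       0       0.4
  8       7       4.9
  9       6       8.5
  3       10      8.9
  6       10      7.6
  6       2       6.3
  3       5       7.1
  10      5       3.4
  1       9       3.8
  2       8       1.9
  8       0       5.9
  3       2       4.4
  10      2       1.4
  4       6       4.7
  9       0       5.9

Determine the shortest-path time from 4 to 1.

Running Dijkstra from 4:
4: 0
6: 4.7  (via 4)
0: 9.6  (via 6)
7: 10  (via 0)
2: 11  (via 6)
10: 12.3  (via 6)
8: 12.9  (via 2)
9: 13.2  (via 6)
3: 15.4  (via 2)
5: 15.7  (via 10)
1: 17  (via 9)
Shortest route: 4 → 6 → 9 → 1 = 17 s.

17 s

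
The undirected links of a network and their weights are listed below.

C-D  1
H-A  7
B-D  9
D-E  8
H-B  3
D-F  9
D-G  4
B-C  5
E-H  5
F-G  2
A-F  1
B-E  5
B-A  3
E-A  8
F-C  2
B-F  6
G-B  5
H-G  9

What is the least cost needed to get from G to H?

8

Enumerating some paths:
G - B - H: 5+3 = 8
G - H: 9 = 9
The minimum is 8 via G - B - H.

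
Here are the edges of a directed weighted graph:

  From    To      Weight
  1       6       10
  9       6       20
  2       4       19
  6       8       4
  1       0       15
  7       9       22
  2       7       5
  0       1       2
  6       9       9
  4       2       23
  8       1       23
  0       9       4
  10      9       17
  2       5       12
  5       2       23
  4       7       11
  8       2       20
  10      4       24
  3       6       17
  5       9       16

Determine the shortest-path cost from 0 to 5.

48

Settle nodes by increasing distance from 0:
0: 0
1: 2  (via 0)
9: 4  (via 0)
6: 12  (via 1)
8: 16  (via 6)
2: 36  (via 8)
7: 41  (via 2)
5: 48  (via 2)
Shortest route: 0 → 1 → 6 → 8 → 2 → 5 = 48.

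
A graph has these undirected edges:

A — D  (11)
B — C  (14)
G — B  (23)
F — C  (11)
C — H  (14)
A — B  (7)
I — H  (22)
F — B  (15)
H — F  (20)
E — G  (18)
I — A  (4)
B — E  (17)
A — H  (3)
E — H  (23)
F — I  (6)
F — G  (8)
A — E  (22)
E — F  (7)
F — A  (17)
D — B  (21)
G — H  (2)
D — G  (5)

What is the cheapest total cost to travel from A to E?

Shortest distances from A:
A: 0
H: 3  (via A)
I: 4  (via A)
G: 5  (via H)
B: 7  (via A)
D: 10  (via G)
F: 10  (via I)
C: 17  (via H)
E: 17  (via F)
Shortest route: A → I → F → E = 17.

17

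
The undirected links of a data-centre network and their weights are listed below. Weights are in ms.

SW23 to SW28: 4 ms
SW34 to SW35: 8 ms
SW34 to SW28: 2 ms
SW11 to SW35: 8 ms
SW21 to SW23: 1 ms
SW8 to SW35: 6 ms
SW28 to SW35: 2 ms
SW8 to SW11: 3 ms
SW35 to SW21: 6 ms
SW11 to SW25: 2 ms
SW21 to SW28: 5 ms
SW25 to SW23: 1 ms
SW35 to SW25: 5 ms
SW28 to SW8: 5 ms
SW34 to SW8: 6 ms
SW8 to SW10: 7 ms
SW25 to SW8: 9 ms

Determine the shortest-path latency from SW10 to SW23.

Shortest distances from SW10:
SW10: 0
SW8: 7  (via SW10)
SW11: 10  (via SW8)
SW25: 12  (via SW11)
SW28: 12  (via SW8)
SW23: 13  (via SW25)
Shortest route: SW10–SW8–SW11–SW25–SW23 = 13 ms.

13 ms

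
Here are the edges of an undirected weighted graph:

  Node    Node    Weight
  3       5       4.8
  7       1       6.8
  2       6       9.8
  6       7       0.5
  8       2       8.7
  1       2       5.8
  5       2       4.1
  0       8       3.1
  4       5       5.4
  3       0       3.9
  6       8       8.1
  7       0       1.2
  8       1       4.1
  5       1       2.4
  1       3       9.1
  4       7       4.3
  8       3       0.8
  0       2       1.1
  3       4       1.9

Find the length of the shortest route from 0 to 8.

Candidate routes:
0–3–8: 3.9+0.8 = 4.7
0–8: 3.1 = 3.1
The minimum is 3.1 via 0–8.

3.1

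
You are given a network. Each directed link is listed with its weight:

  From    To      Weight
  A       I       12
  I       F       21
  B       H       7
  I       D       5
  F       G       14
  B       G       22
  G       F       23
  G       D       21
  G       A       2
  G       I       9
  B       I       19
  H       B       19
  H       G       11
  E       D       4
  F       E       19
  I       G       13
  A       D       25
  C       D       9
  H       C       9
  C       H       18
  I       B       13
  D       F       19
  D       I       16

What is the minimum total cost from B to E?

59

Shortest distances from B:
B: 0
H: 7  (via B)
C: 16  (via H)
G: 18  (via H)
I: 19  (via B)
A: 20  (via G)
D: 24  (via I)
F: 40  (via I)
E: 59  (via F)
Shortest route: B → I → F → E = 59.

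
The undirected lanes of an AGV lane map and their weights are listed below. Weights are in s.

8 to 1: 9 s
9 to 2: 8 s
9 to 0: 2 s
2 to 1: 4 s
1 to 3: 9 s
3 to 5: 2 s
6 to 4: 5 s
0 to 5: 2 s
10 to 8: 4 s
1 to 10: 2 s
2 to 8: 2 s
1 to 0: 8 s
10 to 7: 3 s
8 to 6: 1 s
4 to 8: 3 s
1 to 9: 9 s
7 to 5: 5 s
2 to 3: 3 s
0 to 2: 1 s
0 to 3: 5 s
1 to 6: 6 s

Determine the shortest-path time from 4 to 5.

8 s

Running Dijkstra from 4:
4: 0
8: 3  (via 4)
6: 4  (via 8)
2: 5  (via 8)
0: 6  (via 2)
10: 7  (via 8)
3: 8  (via 2)
5: 8  (via 0)
Shortest route: 4 → 8 → 2 → 0 → 5 = 8 s.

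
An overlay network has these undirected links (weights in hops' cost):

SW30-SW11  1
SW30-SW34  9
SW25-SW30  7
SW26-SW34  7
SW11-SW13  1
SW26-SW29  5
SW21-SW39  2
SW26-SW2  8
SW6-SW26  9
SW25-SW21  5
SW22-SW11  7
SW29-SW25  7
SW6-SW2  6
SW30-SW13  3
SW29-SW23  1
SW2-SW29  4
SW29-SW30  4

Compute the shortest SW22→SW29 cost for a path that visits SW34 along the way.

Best SW22 to SW34: SW22–SW11–SW30–SW34 costing 17
Best SW34 to SW29: SW34–SW26–SW29 costing 12
Total via SW34: 17 + 12 = 29 hops' cost.

29 hops' cost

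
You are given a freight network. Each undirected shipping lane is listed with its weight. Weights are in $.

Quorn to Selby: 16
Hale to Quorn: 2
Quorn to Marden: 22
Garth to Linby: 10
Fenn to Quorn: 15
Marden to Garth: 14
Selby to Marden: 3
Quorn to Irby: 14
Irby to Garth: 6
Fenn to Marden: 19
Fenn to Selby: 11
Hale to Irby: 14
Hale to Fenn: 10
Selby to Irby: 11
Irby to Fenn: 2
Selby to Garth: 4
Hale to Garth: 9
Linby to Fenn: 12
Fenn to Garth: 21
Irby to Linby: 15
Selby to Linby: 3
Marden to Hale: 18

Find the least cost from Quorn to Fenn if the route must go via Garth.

Shortest Quorn→Garth: Quorn → Hale → Garth = 11
Shortest Garth→Fenn: Garth → Irby → Fenn = 8
Total via Garth: 11 + 8 = $19.

$19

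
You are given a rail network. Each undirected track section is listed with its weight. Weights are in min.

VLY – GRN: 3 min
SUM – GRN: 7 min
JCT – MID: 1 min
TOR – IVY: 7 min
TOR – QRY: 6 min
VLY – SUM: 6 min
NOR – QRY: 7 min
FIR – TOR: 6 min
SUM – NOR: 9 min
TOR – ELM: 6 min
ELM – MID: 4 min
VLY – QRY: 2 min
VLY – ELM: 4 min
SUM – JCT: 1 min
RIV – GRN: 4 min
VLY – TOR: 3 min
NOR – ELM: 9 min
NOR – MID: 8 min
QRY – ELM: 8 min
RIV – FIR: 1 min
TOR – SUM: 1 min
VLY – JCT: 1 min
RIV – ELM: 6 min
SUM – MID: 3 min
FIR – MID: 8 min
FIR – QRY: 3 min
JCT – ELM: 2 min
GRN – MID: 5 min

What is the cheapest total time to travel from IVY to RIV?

Compare a few routes:
IVY - TOR - FIR - RIV: 7+6+1 = 14
IVY - TOR - VLY - QRY - FIR - RIV: 7+3+2+3+1 = 16
IVY - TOR - SUM - JCT - VLY - QRY - FIR - RIV: 7+1+1+1+2+3+1 = 16
IVY - TOR - QRY - FIR - RIV: 7+6+3+1 = 17
Cheapest is IVY - TOR - FIR - RIV at 14 min.

14 min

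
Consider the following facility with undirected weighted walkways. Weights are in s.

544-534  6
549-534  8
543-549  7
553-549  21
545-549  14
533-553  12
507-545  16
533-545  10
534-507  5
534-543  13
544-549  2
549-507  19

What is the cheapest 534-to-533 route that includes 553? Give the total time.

Best 534 to 553: 534 → 549 → 553 costing 29
Shortest 553→533: 553 → 533 = 12
Total via 553: 29 + 12 = 41 s.

41 s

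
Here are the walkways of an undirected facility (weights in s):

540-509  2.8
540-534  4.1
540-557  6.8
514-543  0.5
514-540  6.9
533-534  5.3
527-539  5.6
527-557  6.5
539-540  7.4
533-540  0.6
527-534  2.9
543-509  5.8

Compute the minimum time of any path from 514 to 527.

Candidate routes:
514 - 540 - 533 - 534 - 527: 6.9+0.6+5.3+2.9 = 15.7
514 - 543 - 509 - 540 - 533 - 534 - 527: 0.5+5.8+2.8+0.6+5.3+2.9 = 17.9
514 - 540 - 534 - 527: 6.9+4.1+2.9 = 13.9
514 - 543 - 509 - 540 - 534 - 527: 0.5+5.8+2.8+4.1+2.9 = 16.1
The minimum is 13.9 s via 514 - 540 - 534 - 527.

13.9 s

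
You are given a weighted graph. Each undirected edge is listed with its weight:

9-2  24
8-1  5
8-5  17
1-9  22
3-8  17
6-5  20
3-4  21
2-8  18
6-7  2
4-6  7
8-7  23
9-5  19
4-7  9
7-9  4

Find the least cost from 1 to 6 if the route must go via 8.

Best 1 to 8: 1–8 costing 5
Best 8 to 6: 8–7–6 costing 25
Total via 8: 5 + 25 = 30.

30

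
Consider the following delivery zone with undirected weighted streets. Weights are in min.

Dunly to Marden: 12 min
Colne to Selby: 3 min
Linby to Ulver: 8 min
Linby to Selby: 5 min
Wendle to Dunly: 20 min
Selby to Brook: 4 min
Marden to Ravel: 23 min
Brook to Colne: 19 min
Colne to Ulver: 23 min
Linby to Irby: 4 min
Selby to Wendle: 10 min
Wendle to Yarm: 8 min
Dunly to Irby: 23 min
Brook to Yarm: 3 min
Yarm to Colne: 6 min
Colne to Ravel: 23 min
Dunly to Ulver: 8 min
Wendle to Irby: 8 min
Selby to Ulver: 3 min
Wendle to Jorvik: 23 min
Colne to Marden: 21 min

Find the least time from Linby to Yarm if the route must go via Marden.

Shortest Linby→Marden: Linby → Ulver → Dunly → Marden = 28
Best Marden to Yarm: Marden → Colne → Yarm costing 27
Total via Marden: 28 + 27 = 55 min.

55 min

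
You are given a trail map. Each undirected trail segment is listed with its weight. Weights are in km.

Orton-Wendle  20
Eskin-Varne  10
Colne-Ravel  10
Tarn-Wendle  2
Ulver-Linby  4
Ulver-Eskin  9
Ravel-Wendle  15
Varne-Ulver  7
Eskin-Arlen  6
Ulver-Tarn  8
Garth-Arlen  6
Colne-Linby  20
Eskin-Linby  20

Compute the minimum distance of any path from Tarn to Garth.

29 km

Shortest distances from Tarn:
Tarn: 0
Wendle: 2  (via Tarn)
Ulver: 8  (via Tarn)
Linby: 12  (via Ulver)
Varne: 15  (via Ulver)
Ravel: 17  (via Wendle)
Eskin: 17  (via Ulver)
Orton: 22  (via Wendle)
Arlen: 23  (via Eskin)
Colne: 27  (via Ravel)
Garth: 29  (via Arlen)
Shortest route: Tarn–Ulver–Eskin–Arlen–Garth = 29 km.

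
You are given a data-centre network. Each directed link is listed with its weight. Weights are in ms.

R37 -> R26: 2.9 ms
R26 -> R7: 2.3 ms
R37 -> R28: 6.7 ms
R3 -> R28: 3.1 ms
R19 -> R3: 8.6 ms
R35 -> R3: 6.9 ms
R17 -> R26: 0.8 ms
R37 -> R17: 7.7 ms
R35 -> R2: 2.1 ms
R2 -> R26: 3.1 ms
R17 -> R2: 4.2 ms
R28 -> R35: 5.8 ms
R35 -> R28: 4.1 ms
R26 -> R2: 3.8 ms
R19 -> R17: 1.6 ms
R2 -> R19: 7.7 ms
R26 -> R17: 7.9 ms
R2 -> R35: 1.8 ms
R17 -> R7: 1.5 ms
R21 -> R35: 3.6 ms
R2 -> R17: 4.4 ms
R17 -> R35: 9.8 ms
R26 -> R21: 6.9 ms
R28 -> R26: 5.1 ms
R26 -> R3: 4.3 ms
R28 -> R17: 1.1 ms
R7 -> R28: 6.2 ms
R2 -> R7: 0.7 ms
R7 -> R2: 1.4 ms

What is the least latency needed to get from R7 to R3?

Shortest distances from R7:
R7: 0
R2: 1.4  (via R7)
R35: 3.2  (via R2)
R26: 4.5  (via R2)
R17: 5.8  (via R2)
R28: 6.2  (via R7)
R3: 8.8  (via R26)
Shortest route: R7–R2–R26–R3 = 8.8 ms.

8.8 ms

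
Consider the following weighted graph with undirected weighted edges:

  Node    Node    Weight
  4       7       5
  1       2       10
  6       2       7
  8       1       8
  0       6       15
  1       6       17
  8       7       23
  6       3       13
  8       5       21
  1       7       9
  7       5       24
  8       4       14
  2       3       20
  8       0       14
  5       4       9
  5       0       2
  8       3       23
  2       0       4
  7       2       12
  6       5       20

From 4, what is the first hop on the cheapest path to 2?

5

Candidate routes:
4–7–1–2: 5+9+10 = 24
4–7–2: 5+12 = 17
4–8–1–2: 14+8+10 = 32
4–5–0–2: 9+2+4 = 15
The minimum is 15 via 4–5–0–2.
So from 4 the first move is to 5.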